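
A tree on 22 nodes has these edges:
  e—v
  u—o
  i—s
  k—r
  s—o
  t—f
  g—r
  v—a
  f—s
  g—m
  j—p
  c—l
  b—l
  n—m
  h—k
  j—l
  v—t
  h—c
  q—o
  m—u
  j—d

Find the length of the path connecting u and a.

6

u–o–s–f–t–v–a: 6 edges.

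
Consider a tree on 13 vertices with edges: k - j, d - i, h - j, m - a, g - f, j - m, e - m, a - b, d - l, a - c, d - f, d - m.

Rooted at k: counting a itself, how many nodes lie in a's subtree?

3

The subtree rooted at a contains: a, b, c — 3 nodes.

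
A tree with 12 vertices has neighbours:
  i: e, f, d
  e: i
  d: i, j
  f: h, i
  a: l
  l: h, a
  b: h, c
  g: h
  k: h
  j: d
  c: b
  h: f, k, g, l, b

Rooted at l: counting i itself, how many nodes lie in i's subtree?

4

The subtree rooted at i contains: i, e, d, j — 4 nodes.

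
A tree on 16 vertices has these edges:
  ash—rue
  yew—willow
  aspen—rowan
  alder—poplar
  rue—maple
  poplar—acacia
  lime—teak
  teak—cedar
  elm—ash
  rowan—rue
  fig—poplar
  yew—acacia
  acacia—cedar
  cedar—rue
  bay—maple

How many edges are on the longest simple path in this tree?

BFS from bay reaches fig last, at distance 6; BFS from fig confirms no node is farther.
Path: bay-maple-rue-cedar-acacia-poplar-fig.

6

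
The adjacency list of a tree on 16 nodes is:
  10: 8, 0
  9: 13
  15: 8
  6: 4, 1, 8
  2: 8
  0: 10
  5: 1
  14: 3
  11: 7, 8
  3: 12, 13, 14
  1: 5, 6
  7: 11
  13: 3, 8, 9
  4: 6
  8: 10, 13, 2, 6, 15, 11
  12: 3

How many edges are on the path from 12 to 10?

Walking from 12: 12 - 3 - 13 - 8 - 10. Length 4.

4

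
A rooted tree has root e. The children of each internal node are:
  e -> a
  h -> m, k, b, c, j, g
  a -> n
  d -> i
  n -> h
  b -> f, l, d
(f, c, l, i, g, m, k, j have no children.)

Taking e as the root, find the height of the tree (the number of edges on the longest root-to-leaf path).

6

The longest root-to-leaf path is e → a → n → h → b → d → i (6 edges).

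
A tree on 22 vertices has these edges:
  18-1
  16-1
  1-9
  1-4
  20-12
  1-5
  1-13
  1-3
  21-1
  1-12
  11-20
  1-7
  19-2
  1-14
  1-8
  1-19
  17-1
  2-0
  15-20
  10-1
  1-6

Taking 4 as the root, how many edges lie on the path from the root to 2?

3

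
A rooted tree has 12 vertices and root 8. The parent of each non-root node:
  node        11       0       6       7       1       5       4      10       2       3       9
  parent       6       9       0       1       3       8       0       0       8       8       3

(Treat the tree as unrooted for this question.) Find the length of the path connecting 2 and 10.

5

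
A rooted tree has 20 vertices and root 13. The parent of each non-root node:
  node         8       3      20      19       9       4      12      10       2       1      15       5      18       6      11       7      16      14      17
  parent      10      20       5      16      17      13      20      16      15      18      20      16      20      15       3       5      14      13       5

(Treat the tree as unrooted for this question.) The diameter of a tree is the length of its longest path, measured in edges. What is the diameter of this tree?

BFS from 4 reaches 1 last, at distance 7; BFS from 1 confirms no node is farther.
Path: 4-13-14-16-5-20-18-1.

7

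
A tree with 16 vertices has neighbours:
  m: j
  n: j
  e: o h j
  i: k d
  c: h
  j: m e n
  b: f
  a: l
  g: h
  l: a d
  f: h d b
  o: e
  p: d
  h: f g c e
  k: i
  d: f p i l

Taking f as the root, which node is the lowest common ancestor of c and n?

h

Path c→root: c h f; path n→root: n j e h f.
First common node: h.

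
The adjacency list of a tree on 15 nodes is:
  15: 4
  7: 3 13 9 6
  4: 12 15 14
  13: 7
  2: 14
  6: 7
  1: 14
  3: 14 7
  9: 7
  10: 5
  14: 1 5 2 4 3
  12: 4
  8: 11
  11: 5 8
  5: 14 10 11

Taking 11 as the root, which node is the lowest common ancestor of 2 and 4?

14

2's ancestor chain is 2, 14, 5, 11 and 4's is 4, 14, 5, 11; they first meet at 14.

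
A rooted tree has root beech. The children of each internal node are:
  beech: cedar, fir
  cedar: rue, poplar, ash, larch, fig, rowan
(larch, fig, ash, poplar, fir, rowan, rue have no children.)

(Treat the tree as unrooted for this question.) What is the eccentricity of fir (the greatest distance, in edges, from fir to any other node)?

3

The node farthest from fir is rowan (rue, fig, poplar, ash, larch also at distance 3), via fir–beech–cedar–rowan — 3 edges.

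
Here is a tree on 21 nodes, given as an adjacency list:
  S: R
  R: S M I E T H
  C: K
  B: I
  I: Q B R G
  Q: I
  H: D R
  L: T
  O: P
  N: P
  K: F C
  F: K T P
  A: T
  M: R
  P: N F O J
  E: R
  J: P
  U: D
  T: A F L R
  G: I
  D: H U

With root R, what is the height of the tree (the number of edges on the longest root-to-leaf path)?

4

A deepest node is C, reached by R–T–F–K–C.
That path has 4 edges, so the height is 4.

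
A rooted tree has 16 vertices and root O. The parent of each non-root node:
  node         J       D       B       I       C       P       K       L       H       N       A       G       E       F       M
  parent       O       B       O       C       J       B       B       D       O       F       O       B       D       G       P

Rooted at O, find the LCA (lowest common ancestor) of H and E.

Path H→root: H O; path E→root: E D B O.
First common node: O.

O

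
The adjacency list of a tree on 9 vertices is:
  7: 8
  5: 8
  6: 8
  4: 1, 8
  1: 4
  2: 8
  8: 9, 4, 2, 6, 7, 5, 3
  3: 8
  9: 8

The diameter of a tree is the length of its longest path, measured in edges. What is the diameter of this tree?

BFS from 1 reaches 9 last, at distance 3; BFS from 9 confirms no node is farther.
Path: 1 – 4 – 8 – 9.

3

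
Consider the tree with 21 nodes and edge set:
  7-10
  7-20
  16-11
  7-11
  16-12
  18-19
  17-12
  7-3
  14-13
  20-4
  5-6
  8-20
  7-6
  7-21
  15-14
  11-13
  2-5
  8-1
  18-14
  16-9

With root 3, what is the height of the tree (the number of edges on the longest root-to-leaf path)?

6

19 sits deepest: 3-7-11-13-14-18-19 — 6 edges from the root.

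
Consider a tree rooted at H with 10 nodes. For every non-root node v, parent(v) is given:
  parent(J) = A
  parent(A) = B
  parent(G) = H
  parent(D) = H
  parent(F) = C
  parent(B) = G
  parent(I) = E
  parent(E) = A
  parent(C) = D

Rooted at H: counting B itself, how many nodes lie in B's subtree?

The subtree rooted at B contains: B, A, J, E, I — 5 nodes.

5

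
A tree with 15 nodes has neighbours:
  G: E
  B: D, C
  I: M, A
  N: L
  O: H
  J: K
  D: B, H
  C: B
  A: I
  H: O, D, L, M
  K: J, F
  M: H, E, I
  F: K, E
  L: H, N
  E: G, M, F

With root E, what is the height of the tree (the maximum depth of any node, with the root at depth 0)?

The longest root-to-leaf path is E-M-H-D-B-C (5 edges).

5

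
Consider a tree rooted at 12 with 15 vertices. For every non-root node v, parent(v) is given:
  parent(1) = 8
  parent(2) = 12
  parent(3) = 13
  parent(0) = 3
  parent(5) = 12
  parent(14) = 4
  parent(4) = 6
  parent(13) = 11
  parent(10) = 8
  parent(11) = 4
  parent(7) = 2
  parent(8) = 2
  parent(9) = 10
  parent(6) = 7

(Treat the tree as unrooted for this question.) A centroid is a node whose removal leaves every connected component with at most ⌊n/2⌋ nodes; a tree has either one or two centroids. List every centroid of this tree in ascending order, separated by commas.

7

If 7 is removed the pieces have sizes 7, 7, all ≤ ⌊15/2⌋ = 7.
Every other node leaves some component of size > 7, so the centroid is unique.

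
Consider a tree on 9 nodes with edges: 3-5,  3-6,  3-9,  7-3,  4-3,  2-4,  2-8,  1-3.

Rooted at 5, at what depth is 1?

2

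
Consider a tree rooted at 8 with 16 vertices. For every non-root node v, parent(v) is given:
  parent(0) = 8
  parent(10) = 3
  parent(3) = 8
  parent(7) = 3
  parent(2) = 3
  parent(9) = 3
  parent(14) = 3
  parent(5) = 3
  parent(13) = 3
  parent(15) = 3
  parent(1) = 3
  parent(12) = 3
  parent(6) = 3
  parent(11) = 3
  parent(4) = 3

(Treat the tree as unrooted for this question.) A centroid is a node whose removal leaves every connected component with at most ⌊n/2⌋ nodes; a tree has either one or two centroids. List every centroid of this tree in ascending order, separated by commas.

Removing 3 splits the tree into components of sizes 2, 1, 1, 1, 1, 1, 1, 1, 1, 1, 1, 1, 1, 1; the largest is 2 ≤ ⌊16/2⌋ = 8.
No neighbour of 3 does as well, so 3 is the unique centroid.

3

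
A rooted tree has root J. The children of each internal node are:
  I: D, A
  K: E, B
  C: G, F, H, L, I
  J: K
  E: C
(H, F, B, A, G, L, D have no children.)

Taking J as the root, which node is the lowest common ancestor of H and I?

C

Path H→root: H C E K J; path I→root: I C E K J.
First common node: C.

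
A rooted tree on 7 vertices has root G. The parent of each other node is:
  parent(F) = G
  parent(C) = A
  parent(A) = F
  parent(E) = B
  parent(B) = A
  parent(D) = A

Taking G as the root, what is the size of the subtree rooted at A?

Descendants of A (including itself): A, D, C, B, E. That's 5.

5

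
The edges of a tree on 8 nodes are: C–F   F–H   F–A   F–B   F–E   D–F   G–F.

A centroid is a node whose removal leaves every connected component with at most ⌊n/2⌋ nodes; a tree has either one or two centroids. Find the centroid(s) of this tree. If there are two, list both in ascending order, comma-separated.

If F is removed the pieces have sizes 1, 1, 1, 1, 1, 1, 1, all ≤ ⌊8/2⌋ = 4.
Every other node leaves some component of size > 4, so the centroid is unique.

F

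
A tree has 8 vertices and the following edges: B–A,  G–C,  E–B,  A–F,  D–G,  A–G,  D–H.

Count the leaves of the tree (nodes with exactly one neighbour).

Exactly 4 nodes have a single neighbour: C, E, F, H.

4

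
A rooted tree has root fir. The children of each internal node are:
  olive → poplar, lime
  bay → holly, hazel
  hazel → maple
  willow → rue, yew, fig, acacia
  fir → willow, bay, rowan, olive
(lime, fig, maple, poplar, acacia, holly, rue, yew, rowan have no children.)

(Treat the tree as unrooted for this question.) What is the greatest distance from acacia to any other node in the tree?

A farthest node from acacia is maple.
The path acacia–willow–fir–bay–hazel–maple has 5 edges.

5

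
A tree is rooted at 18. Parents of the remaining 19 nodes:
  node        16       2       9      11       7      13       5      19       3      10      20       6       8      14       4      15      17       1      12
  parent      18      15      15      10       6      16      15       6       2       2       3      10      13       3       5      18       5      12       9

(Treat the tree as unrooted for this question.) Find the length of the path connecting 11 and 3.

Walking from 11: 11–10–2–3. Length 3.

3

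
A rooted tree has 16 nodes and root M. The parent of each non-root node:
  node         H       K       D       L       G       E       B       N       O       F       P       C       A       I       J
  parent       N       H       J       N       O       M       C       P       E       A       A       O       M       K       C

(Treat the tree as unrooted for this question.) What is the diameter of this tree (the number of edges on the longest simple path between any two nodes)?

BFS from D reaches I last, at distance 11; BFS from I confirms no node is farther.
Path: D-J-C-O-E-M-A-P-N-H-K-I.

11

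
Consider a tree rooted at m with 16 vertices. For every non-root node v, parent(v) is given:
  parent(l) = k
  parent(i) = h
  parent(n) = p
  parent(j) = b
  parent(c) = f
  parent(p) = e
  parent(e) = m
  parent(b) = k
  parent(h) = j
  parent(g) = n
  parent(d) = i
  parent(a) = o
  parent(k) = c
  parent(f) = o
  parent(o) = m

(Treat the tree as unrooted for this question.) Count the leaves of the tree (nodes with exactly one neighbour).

4

The leaves are a, d, g, l.
That is 4 leaves.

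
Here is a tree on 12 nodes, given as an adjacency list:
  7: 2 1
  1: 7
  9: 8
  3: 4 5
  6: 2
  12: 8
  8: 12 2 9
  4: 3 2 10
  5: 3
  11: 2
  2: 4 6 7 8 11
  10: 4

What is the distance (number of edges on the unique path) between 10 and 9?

4

The path is 10 - 4 - 2 - 8 - 9, which has 4 edges.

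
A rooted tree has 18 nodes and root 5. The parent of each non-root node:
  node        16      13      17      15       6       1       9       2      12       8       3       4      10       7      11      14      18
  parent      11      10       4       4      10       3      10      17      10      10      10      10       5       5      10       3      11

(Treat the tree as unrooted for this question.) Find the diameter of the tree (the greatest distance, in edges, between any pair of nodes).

5

Starting from 1, a farthest node is 2 at distance 5.
One longest path: 1-3-10-4-17-2.
So the diameter is 5.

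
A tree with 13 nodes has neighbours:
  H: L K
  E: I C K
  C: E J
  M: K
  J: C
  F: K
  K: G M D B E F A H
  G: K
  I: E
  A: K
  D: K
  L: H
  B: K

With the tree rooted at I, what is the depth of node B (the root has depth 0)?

3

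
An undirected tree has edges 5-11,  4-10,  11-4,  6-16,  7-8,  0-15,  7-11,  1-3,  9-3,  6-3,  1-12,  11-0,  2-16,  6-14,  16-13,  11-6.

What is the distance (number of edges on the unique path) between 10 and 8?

4

Walking from 10: 10 - 4 - 11 - 7 - 8. Length 4.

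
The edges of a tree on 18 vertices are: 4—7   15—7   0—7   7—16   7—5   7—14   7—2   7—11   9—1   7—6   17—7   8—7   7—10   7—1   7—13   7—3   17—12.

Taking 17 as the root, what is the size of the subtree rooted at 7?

7's subtree: {7, 4, 5, 16, 11, 0, 10, 1, 6, 2, 8, 3, 15, 13, 14, 9}, size 16.

16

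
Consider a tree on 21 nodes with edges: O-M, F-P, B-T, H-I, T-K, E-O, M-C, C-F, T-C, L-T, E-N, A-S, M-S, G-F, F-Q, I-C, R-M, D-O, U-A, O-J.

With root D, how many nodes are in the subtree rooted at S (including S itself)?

Descendants of S (including itself): S, A, U. That's 3.

3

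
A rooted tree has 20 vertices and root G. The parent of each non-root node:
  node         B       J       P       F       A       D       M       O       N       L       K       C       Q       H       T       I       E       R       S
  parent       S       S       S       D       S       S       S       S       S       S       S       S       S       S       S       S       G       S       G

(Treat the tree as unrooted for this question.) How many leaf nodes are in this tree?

Degree-1 nodes: A, B, C, E, F, H, I, J, K, L, M, N, O, P, Q, R, T — 17 of them.

17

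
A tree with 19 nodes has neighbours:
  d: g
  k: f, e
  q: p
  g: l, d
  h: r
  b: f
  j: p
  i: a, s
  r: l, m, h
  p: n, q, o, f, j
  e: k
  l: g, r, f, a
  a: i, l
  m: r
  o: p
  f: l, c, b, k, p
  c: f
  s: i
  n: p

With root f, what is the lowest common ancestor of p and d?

f

Path p→root: p f; path d→root: d g l f.
First common node: f.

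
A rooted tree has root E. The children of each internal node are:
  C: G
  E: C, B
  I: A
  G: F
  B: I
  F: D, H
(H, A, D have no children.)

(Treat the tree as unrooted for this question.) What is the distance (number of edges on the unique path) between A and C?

4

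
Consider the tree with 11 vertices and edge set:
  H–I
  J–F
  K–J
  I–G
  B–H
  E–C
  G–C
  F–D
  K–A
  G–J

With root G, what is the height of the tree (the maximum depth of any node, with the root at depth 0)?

3

A sits deepest: G → J → K → A — 3 edges from the root.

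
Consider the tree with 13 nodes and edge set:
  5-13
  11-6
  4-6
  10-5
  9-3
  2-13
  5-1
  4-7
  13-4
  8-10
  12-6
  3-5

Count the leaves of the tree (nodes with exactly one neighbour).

The leaves are 1, 2, 7, 8, 9, 11, 12.
That is 7 leaves.

7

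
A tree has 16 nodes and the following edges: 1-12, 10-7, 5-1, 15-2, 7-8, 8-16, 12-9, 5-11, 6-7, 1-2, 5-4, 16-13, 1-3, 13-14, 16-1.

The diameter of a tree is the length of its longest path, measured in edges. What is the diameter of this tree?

6

A longest path is 9-12-1-16-8-7-10, with 6 edges.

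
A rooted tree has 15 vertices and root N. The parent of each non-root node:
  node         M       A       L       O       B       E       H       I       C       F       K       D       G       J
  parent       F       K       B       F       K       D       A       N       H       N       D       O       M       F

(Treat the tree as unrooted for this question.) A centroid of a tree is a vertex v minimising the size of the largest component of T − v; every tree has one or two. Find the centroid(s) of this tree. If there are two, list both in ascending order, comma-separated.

D

Removing D splits the tree into components of sizes 7, 6, 1; the largest is 7 ≤ ⌊15/2⌋ = 7.
No neighbour of D does as well, so D is the unique centroid.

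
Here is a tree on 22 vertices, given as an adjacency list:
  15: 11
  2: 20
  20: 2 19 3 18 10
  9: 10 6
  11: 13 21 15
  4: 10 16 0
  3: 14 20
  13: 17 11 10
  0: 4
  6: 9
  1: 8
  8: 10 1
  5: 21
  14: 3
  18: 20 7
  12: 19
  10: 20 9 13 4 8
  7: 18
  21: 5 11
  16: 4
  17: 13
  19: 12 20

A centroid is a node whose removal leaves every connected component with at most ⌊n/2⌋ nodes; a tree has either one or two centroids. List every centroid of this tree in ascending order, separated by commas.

10

Removing 10 splits the tree into components of sizes 8, 6, 3, 2, 2; the largest is 8 ≤ ⌊22/2⌋ = 11.
No neighbour of 10 does as well, so 10 is the unique centroid.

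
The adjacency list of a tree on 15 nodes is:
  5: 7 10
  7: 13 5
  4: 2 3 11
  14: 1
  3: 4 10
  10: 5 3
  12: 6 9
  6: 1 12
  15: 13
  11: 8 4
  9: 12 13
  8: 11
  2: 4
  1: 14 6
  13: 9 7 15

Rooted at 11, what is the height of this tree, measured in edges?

A deepest node is 14, reached by 11-4-3-10-5-7-13-9-12-6-1-14.
That path has 11 edges, so the height is 11.

11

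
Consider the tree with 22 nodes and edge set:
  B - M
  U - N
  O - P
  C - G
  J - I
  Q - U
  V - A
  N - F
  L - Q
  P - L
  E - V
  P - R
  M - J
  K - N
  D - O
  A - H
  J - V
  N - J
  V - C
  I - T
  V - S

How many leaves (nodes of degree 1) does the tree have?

10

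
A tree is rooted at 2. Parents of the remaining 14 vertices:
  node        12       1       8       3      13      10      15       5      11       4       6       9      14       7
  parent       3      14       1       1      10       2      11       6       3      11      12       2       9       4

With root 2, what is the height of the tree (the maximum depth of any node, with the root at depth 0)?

7

The longest root-to-leaf path is 2 → 9 → 14 → 1 → 3 → 12 → 6 → 5 (7 edges).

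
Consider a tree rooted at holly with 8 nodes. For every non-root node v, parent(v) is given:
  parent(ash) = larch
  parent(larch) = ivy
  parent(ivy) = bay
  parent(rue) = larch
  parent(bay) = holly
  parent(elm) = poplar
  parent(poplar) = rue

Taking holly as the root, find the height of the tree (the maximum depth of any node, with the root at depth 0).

A deepest node is elm, reached by holly-bay-ivy-larch-rue-poplar-elm.
That path has 6 edges, so the height is 6.

6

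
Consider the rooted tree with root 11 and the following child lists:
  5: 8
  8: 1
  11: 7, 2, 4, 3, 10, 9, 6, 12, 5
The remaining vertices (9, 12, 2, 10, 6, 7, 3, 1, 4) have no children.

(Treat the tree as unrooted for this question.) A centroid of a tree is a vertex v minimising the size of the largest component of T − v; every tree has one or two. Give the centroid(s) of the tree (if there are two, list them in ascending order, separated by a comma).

Removing 11 splits the tree into components of sizes 3, 1, 1, 1, 1, 1, 1, 1, 1; the largest is 3 ≤ ⌊12/2⌋ = 6.
No neighbour of 11 does as well, so 11 is the unique centroid.

11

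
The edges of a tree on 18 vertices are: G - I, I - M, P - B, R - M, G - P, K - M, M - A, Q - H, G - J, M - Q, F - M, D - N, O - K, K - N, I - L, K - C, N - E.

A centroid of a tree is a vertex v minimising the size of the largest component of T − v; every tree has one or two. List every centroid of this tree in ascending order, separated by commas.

M

If M is removed the pieces have sizes 6, 6, 2, 1, 1, 1, all ≤ ⌊18/2⌋ = 9.
Every other node leaves some component of size > 9, so the centroid is unique.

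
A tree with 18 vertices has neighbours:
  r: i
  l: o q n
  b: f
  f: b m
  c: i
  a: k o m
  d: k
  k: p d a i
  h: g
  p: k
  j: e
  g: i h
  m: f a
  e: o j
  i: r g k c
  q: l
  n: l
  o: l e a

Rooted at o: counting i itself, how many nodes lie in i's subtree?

5

i's subtree: {i, r, c, g, h}, size 5.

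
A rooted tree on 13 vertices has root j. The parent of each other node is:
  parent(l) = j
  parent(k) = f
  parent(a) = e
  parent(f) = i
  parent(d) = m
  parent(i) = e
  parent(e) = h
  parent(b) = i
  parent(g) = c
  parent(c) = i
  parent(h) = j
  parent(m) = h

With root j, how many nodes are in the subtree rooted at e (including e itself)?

The subtree rooted at e contains: e, i, a, c, f, b, g, k — 8 nodes.

8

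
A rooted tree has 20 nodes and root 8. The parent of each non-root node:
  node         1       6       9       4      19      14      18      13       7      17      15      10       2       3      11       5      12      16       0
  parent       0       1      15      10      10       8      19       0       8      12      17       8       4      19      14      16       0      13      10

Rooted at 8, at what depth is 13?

8–10–0–13 — 3 edges.

3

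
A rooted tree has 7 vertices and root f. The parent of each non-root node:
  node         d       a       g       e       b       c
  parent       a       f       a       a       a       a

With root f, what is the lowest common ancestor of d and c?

a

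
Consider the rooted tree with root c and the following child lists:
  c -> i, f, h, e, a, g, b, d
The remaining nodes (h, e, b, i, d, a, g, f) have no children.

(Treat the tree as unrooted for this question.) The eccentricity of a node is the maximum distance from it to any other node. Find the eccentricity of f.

The node farthest from f is d (a, h, e, b, g, i also at distance 2), via f–c–d — 2 edges.

2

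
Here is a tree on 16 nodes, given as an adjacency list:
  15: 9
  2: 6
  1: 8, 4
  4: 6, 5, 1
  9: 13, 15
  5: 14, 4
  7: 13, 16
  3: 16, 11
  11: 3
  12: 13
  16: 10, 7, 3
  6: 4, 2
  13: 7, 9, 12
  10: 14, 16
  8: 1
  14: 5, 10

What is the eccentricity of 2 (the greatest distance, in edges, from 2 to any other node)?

A farthest node from 2 is 15.
The path 2–6–4–5–14–10–16–7–13–9–15 has 10 edges.

10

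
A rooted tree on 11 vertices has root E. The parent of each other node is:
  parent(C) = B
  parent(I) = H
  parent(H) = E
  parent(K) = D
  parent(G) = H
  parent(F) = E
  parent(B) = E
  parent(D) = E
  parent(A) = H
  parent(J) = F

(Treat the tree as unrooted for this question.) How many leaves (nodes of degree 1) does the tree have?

6

Degree-1 nodes: A, C, G, I, J, K — 6 of them.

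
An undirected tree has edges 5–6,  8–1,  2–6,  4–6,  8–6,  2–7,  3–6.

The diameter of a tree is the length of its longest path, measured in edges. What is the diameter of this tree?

BFS from 1 reaches 7 last, at distance 4; BFS from 7 confirms no node is farther.
Path: 1 – 8 – 6 – 2 – 7.

4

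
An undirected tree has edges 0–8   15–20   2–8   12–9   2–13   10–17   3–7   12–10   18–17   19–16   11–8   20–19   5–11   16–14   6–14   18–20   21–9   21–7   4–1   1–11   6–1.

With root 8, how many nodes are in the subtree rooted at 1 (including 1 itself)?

Descendants of 1 (including itself): 1, 6, 4, 14, 16, 19, 20, 15, 18, 17, 10, 12, 9, 21, 7, 3. That's 16.

16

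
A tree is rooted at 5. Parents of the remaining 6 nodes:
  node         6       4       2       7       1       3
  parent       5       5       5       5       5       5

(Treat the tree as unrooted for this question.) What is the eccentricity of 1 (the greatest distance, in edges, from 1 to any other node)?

2

The node farthest from 1 is 6 (7, 3, 4, 2 also at distance 2), via 1-5-6 — 2 edges.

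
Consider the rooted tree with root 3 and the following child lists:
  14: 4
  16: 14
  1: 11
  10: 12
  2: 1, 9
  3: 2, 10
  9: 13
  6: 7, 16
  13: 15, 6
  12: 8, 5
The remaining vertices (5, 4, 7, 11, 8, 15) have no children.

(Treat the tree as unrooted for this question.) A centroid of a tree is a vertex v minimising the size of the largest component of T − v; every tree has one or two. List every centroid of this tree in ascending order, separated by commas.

2, 9

Removing 9 splits the tree into components of sizes 8, 7; the largest is 8 ≤ ⌊16/2⌋ = 8.
Its neighbour 2 also leaves a largest component of size 8, so both are centroids.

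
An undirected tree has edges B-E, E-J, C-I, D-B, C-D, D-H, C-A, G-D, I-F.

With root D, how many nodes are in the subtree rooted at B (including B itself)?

3

Descendants of B (including itself): B, E, J. That's 3.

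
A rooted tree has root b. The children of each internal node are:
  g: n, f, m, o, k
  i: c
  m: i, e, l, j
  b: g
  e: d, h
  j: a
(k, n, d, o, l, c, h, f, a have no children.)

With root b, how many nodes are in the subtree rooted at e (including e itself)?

3

e's subtree: {e, d, h}, size 3.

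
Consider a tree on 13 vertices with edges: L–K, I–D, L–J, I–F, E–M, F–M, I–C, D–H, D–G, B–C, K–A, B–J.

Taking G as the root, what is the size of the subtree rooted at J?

Descendants of J (including itself): J, L, K, A. That's 4.

4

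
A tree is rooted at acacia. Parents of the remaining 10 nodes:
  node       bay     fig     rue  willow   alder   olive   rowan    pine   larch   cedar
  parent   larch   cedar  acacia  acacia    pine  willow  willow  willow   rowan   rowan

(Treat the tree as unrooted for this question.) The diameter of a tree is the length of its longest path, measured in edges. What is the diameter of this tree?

A longest path is alder–pine–willow–rowan–larch–bay, with 5 edges.

5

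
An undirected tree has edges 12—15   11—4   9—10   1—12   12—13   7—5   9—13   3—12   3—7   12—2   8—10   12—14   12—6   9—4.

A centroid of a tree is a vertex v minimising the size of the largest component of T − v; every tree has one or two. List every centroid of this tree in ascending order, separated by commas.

Delete 12: the remaining components have sizes 6, 3, 1, 1, 1, 1, 1. Max 6 ≤ 7, so 12 is a centroid.
Every other node leaves some component of size > 7, so the centroid is unique.

12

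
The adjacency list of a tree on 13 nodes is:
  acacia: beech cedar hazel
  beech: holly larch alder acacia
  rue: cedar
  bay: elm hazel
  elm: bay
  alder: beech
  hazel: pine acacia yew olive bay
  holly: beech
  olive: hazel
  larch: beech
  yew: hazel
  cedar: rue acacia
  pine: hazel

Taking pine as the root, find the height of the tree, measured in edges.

holly sits deepest: pine → hazel → acacia → beech → holly — 4 edges from the root.

4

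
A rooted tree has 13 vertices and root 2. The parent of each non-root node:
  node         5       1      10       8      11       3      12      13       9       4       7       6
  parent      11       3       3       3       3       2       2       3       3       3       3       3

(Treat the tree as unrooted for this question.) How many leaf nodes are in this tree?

Degree-1 nodes: 1, 4, 5, 6, 7, 8, 9, 10, 12, 13 — 10 of them.

10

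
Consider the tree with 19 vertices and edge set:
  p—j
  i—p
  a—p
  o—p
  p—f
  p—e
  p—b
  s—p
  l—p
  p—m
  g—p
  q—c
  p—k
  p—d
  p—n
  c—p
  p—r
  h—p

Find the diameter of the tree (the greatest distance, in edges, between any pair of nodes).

3

A longest path is q – c – p – l, with 3 edges.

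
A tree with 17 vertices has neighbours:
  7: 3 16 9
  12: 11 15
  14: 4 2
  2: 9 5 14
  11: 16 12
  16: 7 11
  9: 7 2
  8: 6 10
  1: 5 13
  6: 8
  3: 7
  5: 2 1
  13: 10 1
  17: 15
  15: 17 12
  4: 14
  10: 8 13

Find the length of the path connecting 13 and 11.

7

Walking from 13: 13 - 1 - 5 - 2 - 9 - 7 - 16 - 11. Length 7.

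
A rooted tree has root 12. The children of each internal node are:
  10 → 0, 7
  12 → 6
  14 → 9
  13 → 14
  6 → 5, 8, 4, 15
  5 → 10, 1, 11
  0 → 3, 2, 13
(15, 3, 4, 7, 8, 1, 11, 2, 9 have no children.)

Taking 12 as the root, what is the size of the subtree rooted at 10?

The subtree rooted at 10 contains: 10, 0, 7, 3, 13, 2, 14, 9 — 8 nodes.

8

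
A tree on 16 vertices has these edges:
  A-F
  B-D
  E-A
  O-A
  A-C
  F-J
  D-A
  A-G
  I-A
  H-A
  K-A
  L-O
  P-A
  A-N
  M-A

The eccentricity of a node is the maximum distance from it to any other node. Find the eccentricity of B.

4

A farthest node from B is J (L also at distance 4).
The path B – D – A – F – J has 4 edges.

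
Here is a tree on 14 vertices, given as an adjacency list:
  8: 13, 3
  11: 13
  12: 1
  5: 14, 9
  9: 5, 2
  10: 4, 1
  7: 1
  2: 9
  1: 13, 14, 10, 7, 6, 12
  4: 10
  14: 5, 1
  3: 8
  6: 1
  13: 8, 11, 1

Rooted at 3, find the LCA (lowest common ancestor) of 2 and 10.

2's ancestor chain is 2, 9, 5, 14, 1, 13, 8, 3 and 10's is 10, 1, 13, 8, 3; they first meet at 1.

1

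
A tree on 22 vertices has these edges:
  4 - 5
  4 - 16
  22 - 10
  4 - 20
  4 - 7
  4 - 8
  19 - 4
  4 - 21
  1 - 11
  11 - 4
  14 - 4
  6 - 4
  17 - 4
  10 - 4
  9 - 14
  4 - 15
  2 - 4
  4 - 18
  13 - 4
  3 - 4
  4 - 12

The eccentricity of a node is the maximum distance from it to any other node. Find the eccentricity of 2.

A farthest node from 2 is 9 (1, 22 also at distance 3).
The path 2 – 4 – 14 – 9 has 3 edges.

3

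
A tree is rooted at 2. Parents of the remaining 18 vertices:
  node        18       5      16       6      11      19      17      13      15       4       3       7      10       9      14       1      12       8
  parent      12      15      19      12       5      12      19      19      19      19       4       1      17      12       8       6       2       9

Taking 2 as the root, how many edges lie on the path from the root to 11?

5

Climbing from 11 to the root: 11 – 5 – 15 – 19 – 12 – 2. That's 5 steps.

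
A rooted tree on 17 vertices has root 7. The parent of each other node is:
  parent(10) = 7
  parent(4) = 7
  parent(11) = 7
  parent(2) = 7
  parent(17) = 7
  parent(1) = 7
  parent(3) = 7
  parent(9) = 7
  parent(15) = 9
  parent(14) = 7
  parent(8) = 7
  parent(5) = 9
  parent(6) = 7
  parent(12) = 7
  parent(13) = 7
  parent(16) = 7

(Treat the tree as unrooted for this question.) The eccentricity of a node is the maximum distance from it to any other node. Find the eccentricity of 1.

Distances from 1 peak at 3, attained at 5 (15 also at distance 3).
1–7–9–5

3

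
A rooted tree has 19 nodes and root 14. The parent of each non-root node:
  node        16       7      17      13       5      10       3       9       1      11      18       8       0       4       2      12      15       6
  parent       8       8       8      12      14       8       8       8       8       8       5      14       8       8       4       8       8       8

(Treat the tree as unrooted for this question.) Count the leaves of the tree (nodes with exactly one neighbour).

14

Exactly 14 nodes have a single neighbour: 0, 1, 2, 3, 6, 7, 9, 10, 11, 13, 15, 16, 17, 18.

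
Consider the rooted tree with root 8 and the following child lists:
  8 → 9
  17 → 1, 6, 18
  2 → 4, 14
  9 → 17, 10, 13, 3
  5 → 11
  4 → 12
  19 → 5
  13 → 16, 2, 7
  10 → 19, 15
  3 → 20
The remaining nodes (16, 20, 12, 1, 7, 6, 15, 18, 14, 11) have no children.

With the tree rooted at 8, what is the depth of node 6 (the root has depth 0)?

3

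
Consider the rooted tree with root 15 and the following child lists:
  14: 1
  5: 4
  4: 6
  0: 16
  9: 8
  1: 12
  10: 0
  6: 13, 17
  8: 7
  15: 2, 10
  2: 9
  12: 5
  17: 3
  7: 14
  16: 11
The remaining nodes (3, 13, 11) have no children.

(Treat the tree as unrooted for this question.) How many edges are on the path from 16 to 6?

The path is 16 – 0 – 10 – 15 – 2 – 9 – 8 – 7 – 14 – 1 – 12 – 5 – 4 – 6, which has 13 edges.

13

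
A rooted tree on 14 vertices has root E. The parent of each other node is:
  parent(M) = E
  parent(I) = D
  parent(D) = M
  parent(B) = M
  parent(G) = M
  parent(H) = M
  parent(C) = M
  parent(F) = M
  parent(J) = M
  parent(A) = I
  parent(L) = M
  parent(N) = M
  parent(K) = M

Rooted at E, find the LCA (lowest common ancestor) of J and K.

M

Ancestors of J (toward the root): J, M, E.
Ancestors of K: K, M, E.
The deepest node appearing in both lists is M.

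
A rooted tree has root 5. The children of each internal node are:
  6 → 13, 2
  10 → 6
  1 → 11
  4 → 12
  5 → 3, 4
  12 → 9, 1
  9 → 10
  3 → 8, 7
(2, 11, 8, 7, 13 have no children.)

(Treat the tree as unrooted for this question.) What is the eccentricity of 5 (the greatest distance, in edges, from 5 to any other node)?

A farthest node from 5 is 13 (2 also at distance 6).
The path 5 – 4 – 12 – 9 – 10 – 6 – 13 has 6 edges.

6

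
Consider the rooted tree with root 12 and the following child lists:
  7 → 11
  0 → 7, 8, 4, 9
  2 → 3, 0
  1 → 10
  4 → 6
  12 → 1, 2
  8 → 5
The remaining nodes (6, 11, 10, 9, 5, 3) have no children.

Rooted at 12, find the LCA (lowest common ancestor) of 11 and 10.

12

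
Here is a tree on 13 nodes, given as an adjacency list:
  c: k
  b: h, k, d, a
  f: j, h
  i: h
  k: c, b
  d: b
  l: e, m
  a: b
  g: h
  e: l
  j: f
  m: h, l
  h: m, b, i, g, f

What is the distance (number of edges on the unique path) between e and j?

5

e – l – m – h – f – j: 5 edges.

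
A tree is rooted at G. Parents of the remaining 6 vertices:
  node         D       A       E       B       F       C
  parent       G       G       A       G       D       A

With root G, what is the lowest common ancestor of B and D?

Ancestors of B (toward the root): B, G.
Ancestors of D: D, G.
The deepest node appearing in both lists is G.

G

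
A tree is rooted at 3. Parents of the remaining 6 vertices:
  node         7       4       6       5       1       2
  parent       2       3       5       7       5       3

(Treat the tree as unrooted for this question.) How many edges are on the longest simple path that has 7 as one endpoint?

3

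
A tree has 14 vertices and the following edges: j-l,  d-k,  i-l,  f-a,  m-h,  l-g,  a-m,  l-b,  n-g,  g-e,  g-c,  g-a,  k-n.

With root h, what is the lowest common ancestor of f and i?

f's ancestor chain is f, a, m, h and i's is i, l, g, a, m, h; they first meet at a.

a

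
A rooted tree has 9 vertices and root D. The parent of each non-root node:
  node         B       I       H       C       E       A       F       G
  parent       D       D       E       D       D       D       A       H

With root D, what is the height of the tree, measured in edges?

G sits deepest: D → E → H → G — 3 edges from the root.

3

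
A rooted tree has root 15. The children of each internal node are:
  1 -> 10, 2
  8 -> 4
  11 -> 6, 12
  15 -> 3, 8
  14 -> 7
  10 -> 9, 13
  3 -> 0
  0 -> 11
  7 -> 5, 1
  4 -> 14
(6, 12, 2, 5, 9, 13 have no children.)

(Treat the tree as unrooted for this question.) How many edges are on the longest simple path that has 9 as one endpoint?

Distances from 9 peak at 11, attained at 12 (6 also at distance 11).
9 – 10 – 1 – 7 – 14 – 4 – 8 – 15 – 3 – 0 – 11 – 12

11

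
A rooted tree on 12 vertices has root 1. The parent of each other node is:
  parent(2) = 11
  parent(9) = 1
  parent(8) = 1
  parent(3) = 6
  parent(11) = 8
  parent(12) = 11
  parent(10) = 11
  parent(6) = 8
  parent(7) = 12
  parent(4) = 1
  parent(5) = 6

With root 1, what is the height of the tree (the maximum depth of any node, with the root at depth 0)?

7 sits deepest: 1 – 8 – 11 – 12 – 7 — 4 edges from the root.

4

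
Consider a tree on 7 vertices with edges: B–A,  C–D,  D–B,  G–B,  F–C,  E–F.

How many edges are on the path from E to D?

3

The path is E - F - C - D, which has 3 edges.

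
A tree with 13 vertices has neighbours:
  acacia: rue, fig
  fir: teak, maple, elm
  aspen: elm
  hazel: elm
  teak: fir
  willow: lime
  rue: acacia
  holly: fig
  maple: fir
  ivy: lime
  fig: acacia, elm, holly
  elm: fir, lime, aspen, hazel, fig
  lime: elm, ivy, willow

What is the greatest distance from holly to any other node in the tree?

4

A farthest node from holly is teak (willow, maple, ivy also at distance 4).
The path holly – fig – elm – fir – teak has 4 edges.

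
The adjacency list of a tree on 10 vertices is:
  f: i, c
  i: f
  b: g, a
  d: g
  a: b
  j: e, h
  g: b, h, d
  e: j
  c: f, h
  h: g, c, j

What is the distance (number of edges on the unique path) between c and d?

3

c - h - g - d: 3 edges.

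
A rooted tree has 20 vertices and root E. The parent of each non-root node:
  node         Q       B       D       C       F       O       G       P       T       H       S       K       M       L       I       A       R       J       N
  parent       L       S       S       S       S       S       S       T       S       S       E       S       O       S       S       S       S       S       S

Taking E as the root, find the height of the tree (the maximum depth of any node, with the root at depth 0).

3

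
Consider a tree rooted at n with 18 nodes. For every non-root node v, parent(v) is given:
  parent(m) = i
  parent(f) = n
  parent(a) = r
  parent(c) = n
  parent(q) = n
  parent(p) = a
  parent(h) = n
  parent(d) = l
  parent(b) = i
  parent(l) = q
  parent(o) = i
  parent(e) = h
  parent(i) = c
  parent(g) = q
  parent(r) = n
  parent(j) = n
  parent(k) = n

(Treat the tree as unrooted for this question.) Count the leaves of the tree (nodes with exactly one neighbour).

The leaves are b, d, e, f, g, j, k, m, o, p.
That is 10 leaves.

10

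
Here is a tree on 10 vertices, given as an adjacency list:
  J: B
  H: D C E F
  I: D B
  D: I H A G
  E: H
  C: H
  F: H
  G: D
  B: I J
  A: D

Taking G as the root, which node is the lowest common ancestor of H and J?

D

Ancestors of H (toward the root): H, D, G.
Ancestors of J: J, B, I, D, G.
The deepest node appearing in both lists is D.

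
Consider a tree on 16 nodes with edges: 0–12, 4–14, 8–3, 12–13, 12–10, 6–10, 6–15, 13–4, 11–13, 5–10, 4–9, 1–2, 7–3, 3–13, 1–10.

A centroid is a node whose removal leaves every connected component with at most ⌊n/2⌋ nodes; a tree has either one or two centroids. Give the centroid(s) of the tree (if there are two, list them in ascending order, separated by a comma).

If 13 is removed the pieces have sizes 8, 3, 3, 1, all ≤ ⌊16/2⌋ = 8.
Its neighbour 12 also leaves a largest component of size 8, so both are centroids.

12, 13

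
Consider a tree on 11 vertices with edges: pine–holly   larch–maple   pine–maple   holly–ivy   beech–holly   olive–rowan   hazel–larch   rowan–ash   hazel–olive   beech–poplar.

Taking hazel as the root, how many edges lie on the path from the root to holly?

hazel – larch – maple – pine – holly — 4 edges.

4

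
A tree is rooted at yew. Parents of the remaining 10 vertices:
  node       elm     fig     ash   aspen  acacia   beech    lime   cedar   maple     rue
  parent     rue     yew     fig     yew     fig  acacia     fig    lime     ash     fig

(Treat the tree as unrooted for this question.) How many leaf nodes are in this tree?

5

The leaves are aspen, beech, cedar, elm, maple.
That is 5 leaves.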